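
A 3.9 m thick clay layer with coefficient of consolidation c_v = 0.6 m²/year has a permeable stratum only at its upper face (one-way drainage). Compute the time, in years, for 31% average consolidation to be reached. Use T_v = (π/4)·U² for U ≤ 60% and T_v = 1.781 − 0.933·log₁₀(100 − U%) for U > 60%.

Drainage path length: H_d = H = 3.9 m (single drainage).
U ≤ 60%: T_v = (π/4)·U² = (π/4)×0.31² = 0.075477.
t = T_v·H_d²/c_v = 0.075477×3.9²/0.6 = 1.913 years.

t ≈ 1.91 years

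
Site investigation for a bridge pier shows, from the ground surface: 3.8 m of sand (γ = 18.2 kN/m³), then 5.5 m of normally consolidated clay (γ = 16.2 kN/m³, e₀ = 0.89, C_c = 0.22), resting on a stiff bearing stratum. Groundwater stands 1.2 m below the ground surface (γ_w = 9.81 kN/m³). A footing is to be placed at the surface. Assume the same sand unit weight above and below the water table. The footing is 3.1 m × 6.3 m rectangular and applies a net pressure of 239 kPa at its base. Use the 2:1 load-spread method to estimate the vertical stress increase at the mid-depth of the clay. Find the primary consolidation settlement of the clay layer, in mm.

S_c ≈ 133 mm

Mid-depth of clay below the ground surface: z = 3.8 + 5.5/2 = 6.55 m.
Total vertical stress at mid-clay: σ_v = 18.2×3.8 + 16.2×2.75 = 113.71 kPa.
Pore pressure: u = 9.81×(6.55 − 1.2) = 52.483 kPa.
Initial effective stress: σ'_0 = σ_v − u = 113.71 − 52.483 = 61.227 kPa.
Stress increase at mid-clay by the 2:1 spreading method:
Δσ = qBL/((B+z)(L+z)) = 239×3.1×6.3/((3.1+6.55)(6.3+6.55)) = 37.642 kPa
Final effective stress: σ'_f = σ'_0 + Δσ = 61.227 + 37.642 = 98.869 kPa.
Normally consolidated clay, so the full stress increment lies on the virgin compression line:
S_c = C_c·H/(1+e₀)·log₁₀(σ'_f/σ'_0) = 0.22×5.5/(1+0.89)×log₁₀(98.869/61.227)
    = 0.64021 × 0.20812 = 0.1332 m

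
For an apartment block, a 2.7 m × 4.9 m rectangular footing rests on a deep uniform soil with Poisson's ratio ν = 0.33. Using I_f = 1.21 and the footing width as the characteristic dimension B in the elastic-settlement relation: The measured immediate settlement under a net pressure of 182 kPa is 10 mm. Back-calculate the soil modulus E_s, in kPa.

S_e = q·B·(1−ν²)/E_s · I_f  ⇒  E_s = q·B·(1−ν²)·I_f / S_e.
E_s = 182 × 2.7 × 0.8911 × 1.21 / 0.01 = 52980 kPa

E_s ≈ 53000 kPa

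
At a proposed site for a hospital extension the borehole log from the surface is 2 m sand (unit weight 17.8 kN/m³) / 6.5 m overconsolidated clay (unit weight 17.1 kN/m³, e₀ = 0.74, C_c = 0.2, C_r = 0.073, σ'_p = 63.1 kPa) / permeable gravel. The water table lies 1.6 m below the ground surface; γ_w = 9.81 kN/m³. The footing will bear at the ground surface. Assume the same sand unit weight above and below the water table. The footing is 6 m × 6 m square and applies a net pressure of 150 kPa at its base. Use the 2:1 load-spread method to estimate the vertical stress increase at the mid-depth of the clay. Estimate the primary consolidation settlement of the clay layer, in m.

S_c ≈ 0.158 m

Mid-depth of clay below the ground surface: z = 2 + 6.5/2 = 5.25 m.
Total vertical stress at mid-clay: σ_v = 17.8×2 + 17.1×3.25 = 91.175 kPa.
Pore pressure: u = 9.81×(5.25 − 1.6) = 35.806 kPa.
Initial effective stress: σ'_0 = σ_v − u = 91.175 − 35.806 = 55.369 kPa.
Stress increase at mid-clay by the 2:1 spreading method:
Δσ = qBL/((B+z)(L+z)) = 150×6×6/((6+5.25)(6+5.25)) = 42.667 kPa
Final effective stress: σ'_f = 55.369 + 42.667 = 98.036 kPa.
σ'_f = 98.036 > σ'_p = 63.1 kPa, so the stress path crosses the preconsolidation pressure — recompression up to σ'_p, then virgin compression beyond:
S_c = H/(1+e₀)·[C_r·log₁₀(σ'_p/σ'_0) + C_c·log₁₀(σ'_f/σ'_p)]
    = 6.5/1.74 × [0.073×log₁₀(63.1/55.369) + 0.2×log₁₀(98.036/63.1)]
    = 3.7356 × [0.0041437 + 0.038271] = 0.1584 m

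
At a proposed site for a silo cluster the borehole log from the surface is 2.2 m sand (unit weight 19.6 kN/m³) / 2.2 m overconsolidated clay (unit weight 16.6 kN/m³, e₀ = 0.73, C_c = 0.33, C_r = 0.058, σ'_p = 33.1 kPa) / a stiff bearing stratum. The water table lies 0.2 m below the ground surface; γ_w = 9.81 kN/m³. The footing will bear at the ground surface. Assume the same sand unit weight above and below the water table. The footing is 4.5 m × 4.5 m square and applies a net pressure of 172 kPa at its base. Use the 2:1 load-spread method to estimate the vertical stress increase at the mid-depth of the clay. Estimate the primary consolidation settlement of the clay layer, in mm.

Mid-depth of clay below the ground surface: z = 2.2 + 2.2/2 = 3.3 m.
Total vertical stress at mid-clay: σ_v = 19.6×2.2 + 16.6×1.1 = 61.38 kPa.
Pore pressure: u = 9.81×(3.3 − 0.2) = 30.411 kPa.
Initial effective stress: σ'_0 = σ_v − u = 61.38 − 30.411 = 30.969 kPa.
Stress increase at mid-clay by the 2:1 spreading method:
Δσ = qBL/((B+z)(L+z)) = 172×4.5×4.5/((4.5+3.3)(4.5+3.3)) = 57.249 kPa
Final effective stress: σ'_f = 30.969 + 57.249 = 88.218 kPa.
σ'_f = 88.218 > σ'_p = 33.1 kPa, so the stress path crosses the preconsolidation pressure — recompression up to σ'_p, then virgin compression beyond:
S_c = H/(1+e₀)·[C_r·log₁₀(σ'_p/σ'_0) + C_c·log₁₀(σ'_f/σ'_p)]
    = 2.2/1.73 × [0.058×log₁₀(33.1/30.969) + 0.33×log₁₀(88.218/33.1)]
    = 1.2717 × [0.0016762 + 0.14049] = 0.1808 m

S_c ≈ 181 mm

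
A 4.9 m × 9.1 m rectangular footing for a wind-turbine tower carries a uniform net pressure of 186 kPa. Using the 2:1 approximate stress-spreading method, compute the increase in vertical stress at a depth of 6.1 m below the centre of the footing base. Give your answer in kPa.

Δσ_z ≈ 49.6 kPa

By the 2:1 method the load spreads at 1 horizontal : 2 vertical, so at depth z the loaded area has grown by z in each plan dimension:
Δσ = qBL/((B+z)(L+z)) = 186×4.9×9.1/((4.9+6.1)(9.1+6.1)) = 49.604 kPa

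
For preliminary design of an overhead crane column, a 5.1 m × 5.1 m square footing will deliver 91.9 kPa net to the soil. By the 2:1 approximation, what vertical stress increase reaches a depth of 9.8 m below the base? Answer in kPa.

Δσ_z ≈ 10.8 kPa

By the 2:1 method the load spreads at 1 horizontal : 2 vertical, so at depth z the loaded area has grown by z in each plan dimension:
Δσ = qBL/((B+z)(L+z)) = 91.9×5.1×5.1/((5.1+9.8)(5.1+9.8)) = 10.767 kPa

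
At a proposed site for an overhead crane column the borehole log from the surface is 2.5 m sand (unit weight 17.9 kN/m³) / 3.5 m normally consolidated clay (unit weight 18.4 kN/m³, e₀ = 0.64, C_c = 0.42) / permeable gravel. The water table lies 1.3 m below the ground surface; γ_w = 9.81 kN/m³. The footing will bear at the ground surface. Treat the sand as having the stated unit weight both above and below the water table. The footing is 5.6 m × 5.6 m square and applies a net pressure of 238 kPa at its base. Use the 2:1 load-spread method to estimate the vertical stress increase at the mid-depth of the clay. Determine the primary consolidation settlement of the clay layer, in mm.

S_c ≈ 372 mm

Mid-depth of clay below the ground surface: z = 2.5 + 3.5/2 = 4.25 m.
Total vertical stress at mid-clay: σ_v = 17.9×2.5 + 18.4×1.75 = 76.95 kPa.
Pore pressure: u = 9.81×(4.25 − 1.3) = 28.94 kPa.
Initial effective stress: σ'_0 = σ_v − u = 76.95 − 28.94 = 48.01 kPa.
Stress increase at mid-clay by the 2:1 spreading method:
Δσ = qBL/((B+z)(L+z)) = 238×5.6×5.6/((5.6+4.25)(5.6+4.25)) = 76.927 kPa
Final effective stress: σ'_f = σ'_0 + Δσ = 48.01 + 76.927 = 124.94 kPa.
Normally consolidated clay, so the full stress increment lies on the virgin compression line:
S_c = C_c·H/(1+e₀)·log₁₀(σ'_f/σ'_0) = 0.42×3.5/(1+0.64)×log₁₀(124.94/48.01)
    = 0.89634 × 0.41537 = 0.3723 m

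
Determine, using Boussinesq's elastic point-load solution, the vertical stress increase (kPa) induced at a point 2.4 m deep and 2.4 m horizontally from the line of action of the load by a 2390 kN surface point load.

Boussinesq vertical stress below a point load on an elastic half-space:
Δσ_z = 3P/(2πz²) · [1 + (r/z)²]^(−5/2)
r/z = 2.4/2.4 = 1; [1+(r/z)²]^(−5/2) = 0.17678.
Δσ_z = 3×2390/(2π×2.4²) × 0.17678 = 198.11 × 0.17678 = 35.02 kPa

Δσ_z ≈ 35 kPa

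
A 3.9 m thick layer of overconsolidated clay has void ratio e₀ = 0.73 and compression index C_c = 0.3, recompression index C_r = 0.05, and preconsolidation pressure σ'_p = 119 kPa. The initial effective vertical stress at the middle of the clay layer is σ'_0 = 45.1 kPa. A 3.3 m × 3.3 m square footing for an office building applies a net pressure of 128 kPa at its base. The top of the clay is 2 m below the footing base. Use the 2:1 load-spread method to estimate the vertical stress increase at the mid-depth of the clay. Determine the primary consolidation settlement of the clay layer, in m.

Mid-depth of clay below the footing base: z = 2 + 3.9/2 = 3.95 m.
Stress increase at mid-clay by the 2:1 spreading method:
Δσ = qBL/((B+z)(L+z)) = 128×3.3×3.3/((3.3+3.95)(3.3+3.95)) = 26.519 kPa
Final effective stress: σ'_f = 45.1 + 26.519 = 71.619 kPa.
σ'_f = 71.619 ≤ σ'_p = 119 kPa, so the clay remains overconsolidated and only the recompression index applies:
S_c = C_r·H/(1+e₀)·log₁₀(σ'_f/σ'_0) = 0.05×3.9/1.73×log₁₀(71.619/45.1)
    = 0.11272 × 0.20085 = 0.02264 m

S_c ≈ 0.0226 m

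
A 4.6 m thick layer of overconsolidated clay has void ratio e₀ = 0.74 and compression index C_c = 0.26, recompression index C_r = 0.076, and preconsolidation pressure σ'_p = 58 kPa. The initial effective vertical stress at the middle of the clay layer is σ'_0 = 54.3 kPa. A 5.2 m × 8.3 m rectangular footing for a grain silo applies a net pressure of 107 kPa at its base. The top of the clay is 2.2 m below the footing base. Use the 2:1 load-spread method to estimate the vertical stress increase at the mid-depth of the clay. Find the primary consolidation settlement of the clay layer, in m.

Mid-depth of clay below the footing base: z = 2.2 + 4.6/2 = 4.5 m.
Stress increase at mid-clay by the 2:1 spreading method:
Δσ = qBL/((B+z)(L+z)) = 107×5.2×8.3/((5.2+4.5)(8.3+4.5)) = 37.195 kPa
Final effective stress: σ'_f = 54.3 + 37.195 = 91.495 kPa.
σ'_f = 91.495 > σ'_p = 58 kPa, so the stress path crosses the preconsolidation pressure — recompression up to σ'_p, then virgin compression beyond:
S_c = H/(1+e₀)·[C_r·log₁₀(σ'_p/σ'_0) + C_c·log₁₀(σ'_f/σ'_p)]
    = 4.6/1.74 × [0.076×log₁₀(58/54.3) + 0.26×log₁₀(91.495/58)]
    = 2.6437 × [0.0021757 + 0.051472] = 0.1418 m

S_c ≈ 0.142 m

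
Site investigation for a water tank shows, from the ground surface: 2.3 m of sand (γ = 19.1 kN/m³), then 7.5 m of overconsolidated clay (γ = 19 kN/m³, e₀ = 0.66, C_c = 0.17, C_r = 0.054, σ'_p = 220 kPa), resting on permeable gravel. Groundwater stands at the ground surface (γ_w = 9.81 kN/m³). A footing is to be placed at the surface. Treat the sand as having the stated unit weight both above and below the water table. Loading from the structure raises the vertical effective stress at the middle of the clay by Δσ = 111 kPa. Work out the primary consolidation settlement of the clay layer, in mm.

Mid-depth of clay below the ground surface: z = 2.3 + 7.5/2 = 6.05 m.
Total vertical stress at mid-clay: σ_v = 19.1×2.3 + 19×3.75 = 115.18 kPa.
Pore pressure: u = 9.81×(6.05 − 0) = 59.351 kPa.
Initial effective stress: σ'_0 = σ_v − u = 115.18 − 59.351 = 55.829 kPa.
Final effective stress: σ'_f = 55.829 + 111 = 166.83 kPa.
σ'_f = 166.83 ≤ σ'_p = 220 kPa, so the clay remains overconsolidated and only the recompression index applies:
S_c = C_r·H/(1+e₀)·log₁₀(σ'_f/σ'_0) = 0.054×7.5/1.66×log₁₀(166.83/55.829)
    = 0.24398 × 0.47541 = 0.116 m

S_c ≈ 116 mm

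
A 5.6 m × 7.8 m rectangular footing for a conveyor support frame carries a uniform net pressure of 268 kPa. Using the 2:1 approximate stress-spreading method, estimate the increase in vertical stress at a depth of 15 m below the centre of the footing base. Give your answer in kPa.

By the 2:1 method the load spreads at 1 horizontal : 2 vertical, so at depth z the loaded area has grown by z in each plan dimension:
Δσ = qBL/((B+z)(L+z)) = 268×5.6×7.8/((5.6+15)(7.8+15)) = 24.924 kPa

Δσ_z ≈ 24.9 kPa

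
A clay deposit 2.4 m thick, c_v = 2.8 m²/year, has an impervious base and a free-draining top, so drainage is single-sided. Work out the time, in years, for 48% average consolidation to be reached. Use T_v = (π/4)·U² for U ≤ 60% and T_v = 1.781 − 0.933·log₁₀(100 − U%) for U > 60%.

Drainage path length: H_d = H = 2.4 m (single drainage).
U ≤ 60%: T_v = (π/4)·U² = (π/4)×0.48² = 0.18096.
t = T_v·H_d²/c_v = 0.18096×2.4²/2.8 = 0.3723 years.

t ≈ 0.372 years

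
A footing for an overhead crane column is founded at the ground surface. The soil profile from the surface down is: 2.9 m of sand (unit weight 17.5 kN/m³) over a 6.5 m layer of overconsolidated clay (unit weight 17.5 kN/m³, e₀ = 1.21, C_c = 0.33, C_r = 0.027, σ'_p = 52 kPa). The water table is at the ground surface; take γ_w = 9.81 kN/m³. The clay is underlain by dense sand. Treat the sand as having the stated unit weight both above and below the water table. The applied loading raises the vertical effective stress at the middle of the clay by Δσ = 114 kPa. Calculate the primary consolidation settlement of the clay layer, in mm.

Mid-depth of clay below the ground surface: z = 2.9 + 6.5/2 = 6.15 m.
Total vertical stress at mid-clay: σ_v = 17.5×2.9 + 17.5×3.25 = 107.62 kPa.
Pore pressure: u = 9.81×(6.15 − 0) = 60.332 kPa.
Initial effective stress: σ'_0 = σ_v − u = 107.62 − 60.332 = 47.288 kPa.
Final effective stress: σ'_f = 47.288 + 114 = 161.29 kPa.
σ'_f = 161.29 > σ'_p = 52 kPa, so the stress path crosses the preconsolidation pressure — recompression up to σ'_p, then virgin compression beyond:
S_c = H/(1+e₀)·[C_r·log₁₀(σ'_p/σ'_0) + C_c·log₁₀(σ'_f/σ'_p)]
    = 6.5/2.21 × [0.027×log₁₀(52/47.288) + 0.33×log₁₀(161.29/52)]
    = 2.9412 × [0.0011138 + 0.16223] = 0.4804 m

S_c ≈ 480 mm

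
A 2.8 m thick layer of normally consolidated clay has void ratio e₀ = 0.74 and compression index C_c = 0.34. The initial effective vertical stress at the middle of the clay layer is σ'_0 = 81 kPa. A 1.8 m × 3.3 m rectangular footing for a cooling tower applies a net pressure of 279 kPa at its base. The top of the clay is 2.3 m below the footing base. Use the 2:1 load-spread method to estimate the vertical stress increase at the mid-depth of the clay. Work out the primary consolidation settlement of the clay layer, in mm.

Mid-depth of clay below the footing base: z = 2.3 + 2.8/2 = 3.7 m.
Stress increase at mid-clay by the 2:1 spreading method:
Δσ = qBL/((B+z)(L+z)) = 279×1.8×3.3/((1.8+3.7)(3.3+3.7)) = 43.046 kPa
Final effective stress: σ'_f = σ'_0 + Δσ = 81 + 43.046 = 124.05 kPa.
Normally consolidated clay, so the full stress increment lies on the virgin compression line:
S_c = C_c·H/(1+e₀)·log₁₀(σ'_f/σ'_0) = 0.34×2.8/(1+0.74)×log₁₀(124.05/81)
    = 0.54713 × 0.18511 = 0.1013 m

S_c ≈ 101 mm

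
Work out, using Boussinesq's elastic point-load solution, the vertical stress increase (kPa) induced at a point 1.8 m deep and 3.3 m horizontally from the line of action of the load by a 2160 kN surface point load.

Δσ_z ≈ 8.01 kPa

Boussinesq vertical stress below a point load on an elastic half-space:
Δσ_z = 3P/(2πz²) · [1 + (r/z)²]^(−5/2)
r/z = 3.3/1.8 = 1.8333; [1+(r/z)²]^(−5/2) = 0.025177.
Δσ_z = 3×2160/(2π×1.8²) × 0.025177 = 318.31 × 0.025177 = 8.014 kPa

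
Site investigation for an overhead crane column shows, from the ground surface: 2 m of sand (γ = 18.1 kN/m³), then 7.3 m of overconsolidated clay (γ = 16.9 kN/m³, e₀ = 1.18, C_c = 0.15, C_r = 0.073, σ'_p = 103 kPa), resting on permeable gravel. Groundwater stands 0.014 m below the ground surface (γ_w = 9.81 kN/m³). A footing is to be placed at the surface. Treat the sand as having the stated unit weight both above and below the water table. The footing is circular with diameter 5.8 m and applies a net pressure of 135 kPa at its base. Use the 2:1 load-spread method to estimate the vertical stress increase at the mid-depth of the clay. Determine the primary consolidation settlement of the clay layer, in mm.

S_c ≈ 63.2 mm

Mid-depth of clay below the ground surface: z = 2 + 7.3/2 = 5.65 m.
Total vertical stress at mid-clay: σ_v = 18.1×2 + 16.9×3.65 = 97.885 kPa.
Pore pressure: u = 9.81×(5.65 − 0.014) = 55.289 kPa.
Initial effective stress: σ'_0 = σ_v − u = 97.885 − 55.289 = 42.596 kPa.
Stress increase at mid-clay by the 2:1 spreading method:
Δσ ≈ qD²/(D+z)² = 135×5.8²/(5.8+5.65)² = 34.64 kPa
Final effective stress: σ'_f = 42.596 + 34.64 = 77.236 kPa.
σ'_f = 77.236 ≤ σ'_p = 103 kPa, so the clay remains overconsolidated and only the recompression index applies:
S_c = C_r·H/(1+e₀)·log₁₀(σ'_f/σ'_0) = 0.073×7.3/2.18×log₁₀(77.236/42.596)
    = 0.24445 × 0.25845 = 0.06318 m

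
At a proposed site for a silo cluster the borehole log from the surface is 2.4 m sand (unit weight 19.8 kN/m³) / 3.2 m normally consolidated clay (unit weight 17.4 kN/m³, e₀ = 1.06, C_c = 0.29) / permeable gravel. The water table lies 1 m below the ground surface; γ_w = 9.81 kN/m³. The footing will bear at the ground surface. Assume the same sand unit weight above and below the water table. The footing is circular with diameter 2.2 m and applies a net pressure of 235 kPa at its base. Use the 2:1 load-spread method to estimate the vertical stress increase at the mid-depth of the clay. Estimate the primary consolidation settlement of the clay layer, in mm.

Mid-depth of clay below the ground surface: z = 2.4 + 3.2/2 = 4 m.
Total vertical stress at mid-clay: σ_v = 19.8×2.4 + 17.4×1.6 = 75.36 kPa.
Pore pressure: u = 9.81×(4 − 1) = 29.43 kPa.
Initial effective stress: σ'_0 = σ_v − u = 75.36 − 29.43 = 45.93 kPa.
Stress increase at mid-clay by the 2:1 spreading method:
Δσ ≈ qD²/(D+z)² = 235×2.2²/(2.2+4)² = 29.589 kPa
Final effective stress: σ'_f = σ'_0 + Δσ = 45.93 + 29.589 = 75.519 kPa.
Normally consolidated clay, so the full stress increment lies on the virgin compression line:
S_c = C_c·H/(1+e₀)·log₁₀(σ'_f/σ'_0) = 0.29×3.2/(1+1.06)×log₁₀(75.519/45.93)
    = 0.45049 × 0.21596 = 0.09729 m

S_c ≈ 97.3 mm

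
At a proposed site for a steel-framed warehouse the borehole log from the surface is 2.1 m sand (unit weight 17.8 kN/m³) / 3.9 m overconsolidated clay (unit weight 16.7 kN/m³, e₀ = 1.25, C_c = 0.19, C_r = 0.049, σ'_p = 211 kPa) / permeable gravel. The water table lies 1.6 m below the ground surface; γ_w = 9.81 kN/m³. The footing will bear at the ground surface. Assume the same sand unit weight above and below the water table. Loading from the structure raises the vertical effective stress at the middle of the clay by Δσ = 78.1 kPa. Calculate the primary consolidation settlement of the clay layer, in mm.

S_c ≈ 36.7 mm

Mid-depth of clay below the ground surface: z = 2.1 + 3.9/2 = 4.05 m.
Total vertical stress at mid-clay: σ_v = 17.8×2.1 + 16.7×1.95 = 69.945 kPa.
Pore pressure: u = 9.81×(4.05 − 1.6) = 24.035 kPa.
Initial effective stress: σ'_0 = σ_v − u = 69.945 − 24.035 = 45.91 kPa.
Final effective stress: σ'_f = 45.91 + 78.1 = 124.01 kPa.
σ'_f = 124.01 ≤ σ'_p = 211 kPa, so the clay remains overconsolidated and only the recompression index applies:
S_c = C_r·H/(1+e₀)·log₁₀(σ'_f/σ'_0) = 0.049×3.9/2.25×log₁₀(124.01/45.91)
    = 0.084932 × 0.43155 = 0.03665 m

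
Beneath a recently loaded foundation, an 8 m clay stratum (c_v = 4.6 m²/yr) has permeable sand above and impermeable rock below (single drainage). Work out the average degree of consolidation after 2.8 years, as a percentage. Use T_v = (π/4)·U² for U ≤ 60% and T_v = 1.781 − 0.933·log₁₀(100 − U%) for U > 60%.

Drainage path length: H_d = H = 8 m (single drainage).
T_v = c_v·t/H_d² = 4.6×2.8/8² = 0.20125.
T_v = 0.20125 corresponds to the U ≤ 60% branch:
U = √(4T_v/π) = 0.5062

U ≈ 50.6 %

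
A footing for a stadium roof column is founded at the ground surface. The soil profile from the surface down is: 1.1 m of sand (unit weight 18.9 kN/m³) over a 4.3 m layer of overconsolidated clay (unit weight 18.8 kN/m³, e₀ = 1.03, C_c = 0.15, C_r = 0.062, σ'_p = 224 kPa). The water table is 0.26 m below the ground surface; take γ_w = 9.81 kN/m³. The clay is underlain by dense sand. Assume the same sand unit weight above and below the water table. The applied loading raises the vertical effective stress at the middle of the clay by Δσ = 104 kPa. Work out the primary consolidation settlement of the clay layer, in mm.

S_c ≈ 82.7 mm

Mid-depth of clay below the ground surface: z = 1.1 + 4.3/2 = 3.25 m.
Total vertical stress at mid-clay: σ_v = 18.9×1.1 + 18.8×2.15 = 61.21 kPa.
Pore pressure: u = 9.81×(3.25 − 0.26) = 29.332 kPa.
Initial effective stress: σ'_0 = σ_v − u = 61.21 − 29.332 = 31.878 kPa.
Final effective stress: σ'_f = 31.878 + 104 = 135.88 kPa.
σ'_f = 135.88 ≤ σ'_p = 224 kPa, so the clay remains overconsolidated and only the recompression index applies:
S_c = C_r·H/(1+e₀)·log₁₀(σ'_f/σ'_0) = 0.062×4.3/2.03×log₁₀(135.88/31.878)
    = 0.13133 × 0.62966 = 0.08269 m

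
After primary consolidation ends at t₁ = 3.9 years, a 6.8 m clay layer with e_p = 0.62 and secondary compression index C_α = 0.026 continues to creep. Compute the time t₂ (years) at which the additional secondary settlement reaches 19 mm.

t₂ ≈ 5.82 years

S_s = C_α·H/(1+e_p)·log₁₀(t₂/t₁) ⇒ log₁₀(t₂/t₁) = S_s·(1+e_p)/(C_α·H).
log₁₀(t₂/t₁) = 0.019 × (1+0.62) / (0.026×6.8) = 0.1741
t₂ = t₁ × 10^0.1741 = 3.9 × 1.493 = 5.823 years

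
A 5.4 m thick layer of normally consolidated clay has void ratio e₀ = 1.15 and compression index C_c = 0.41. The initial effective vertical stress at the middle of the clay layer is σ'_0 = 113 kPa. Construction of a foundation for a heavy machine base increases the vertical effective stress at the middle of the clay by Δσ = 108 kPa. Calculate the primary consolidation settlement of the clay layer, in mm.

S_c ≈ 300 mm

Final effective stress: σ'_f = σ'_0 + Δσ = 113 + 108 = 221 kPa.
Normally consolidated clay, so the full stress increment lies on the virgin compression line:
S_c = C_c·H/(1+e₀)·log₁₀(σ'_f/σ'_0) = 0.41×5.4/(1+1.15)×log₁₀(221/113)
    = 1.0298 × 0.29131 = 0.3 m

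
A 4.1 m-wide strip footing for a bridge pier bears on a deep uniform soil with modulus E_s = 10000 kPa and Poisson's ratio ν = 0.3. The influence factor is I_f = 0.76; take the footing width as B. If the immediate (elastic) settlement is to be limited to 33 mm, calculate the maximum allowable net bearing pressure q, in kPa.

S_e = q·B·(1−ν²)/E_s · I_f  ⇒  q = S_e·E_s / (B·(1−ν²)·I_f).
q = 0.033 × 10000 / (4.1 × 0.91 × 0.76) = 116.4 kPa

q ≈ 116 kPa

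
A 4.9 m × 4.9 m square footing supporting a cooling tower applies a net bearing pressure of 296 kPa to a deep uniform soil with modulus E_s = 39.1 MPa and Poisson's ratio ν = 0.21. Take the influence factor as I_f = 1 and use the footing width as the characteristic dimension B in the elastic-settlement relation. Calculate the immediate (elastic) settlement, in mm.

S_e ≈ 35.5 mm

Immediate (elastic) settlement: S_e = q·B·(1−ν²)/E_s · I_f.
E_s = 39.1 MPa = 39100 kPa.
S_e = 296 × 4.9 × (1 − 0.21²) / 39100 × 1
    = 296 × 4.9 × 0.9559 / 39100 × 1
    = 0.03546 m = 35.46 mm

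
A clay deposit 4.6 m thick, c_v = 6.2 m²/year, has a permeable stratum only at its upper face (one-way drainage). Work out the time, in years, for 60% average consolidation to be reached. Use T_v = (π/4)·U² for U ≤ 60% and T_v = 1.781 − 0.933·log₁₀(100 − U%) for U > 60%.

Drainage path length: H_d = H = 4.6 m (single drainage).
U ≤ 60%: T_v = (π/4)·U² = (π/4)×0.6² = 0.28274.
t = T_v·H_d²/c_v = 0.28274×4.6²/6.2 = 0.965 years.

t ≈ 0.965 years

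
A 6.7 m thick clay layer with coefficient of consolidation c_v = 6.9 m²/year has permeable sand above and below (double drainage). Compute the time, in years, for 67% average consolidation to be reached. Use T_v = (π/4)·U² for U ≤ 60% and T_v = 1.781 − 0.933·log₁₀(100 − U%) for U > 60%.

Drainage path length: H_d = H/2 = 3.35 m (double drainage).
U > 60%: T_v = 1.781 − 0.933·log₁₀(100 − 67) = 0.36423.
t = T_v·H_d²/c_v = 0.36423×3.35²/6.9 = 0.5924 years.

t ≈ 0.592 years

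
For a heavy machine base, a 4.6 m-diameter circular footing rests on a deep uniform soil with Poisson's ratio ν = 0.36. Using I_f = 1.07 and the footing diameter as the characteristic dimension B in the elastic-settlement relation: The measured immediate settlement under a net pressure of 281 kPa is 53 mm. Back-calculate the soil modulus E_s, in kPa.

S_e = q·B·(1−ν²)/E_s · I_f  ⇒  E_s = q·B·(1−ν²)·I_f / S_e.
E_s = 281 × 4.6 × 0.8704 × 1.07 / 0.053 = 22710 kPa

E_s ≈ 22700 kPa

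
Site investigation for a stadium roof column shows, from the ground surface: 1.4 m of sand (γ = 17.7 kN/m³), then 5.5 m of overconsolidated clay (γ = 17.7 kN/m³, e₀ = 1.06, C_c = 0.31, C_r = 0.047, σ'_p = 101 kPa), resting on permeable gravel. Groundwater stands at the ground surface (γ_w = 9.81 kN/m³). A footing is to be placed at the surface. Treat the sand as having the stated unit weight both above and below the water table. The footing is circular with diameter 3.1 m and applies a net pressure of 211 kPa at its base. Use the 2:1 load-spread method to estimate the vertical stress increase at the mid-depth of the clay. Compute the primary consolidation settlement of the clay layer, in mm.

S_c ≈ 42.4 mm

Mid-depth of clay below the ground surface: z = 1.4 + 5.5/2 = 4.15 m.
Total vertical stress at mid-clay: σ_v = 17.7×1.4 + 17.7×2.75 = 73.455 kPa.
Pore pressure: u = 9.81×(4.15 − 0) = 40.712 kPa.
Initial effective stress: σ'_0 = σ_v − u = 73.455 − 40.712 = 32.743 kPa.
Stress increase at mid-clay by the 2:1 spreading method:
Δσ ≈ qD²/(D+z)² = 211×3.1²/(3.1+4.15)² = 38.577 kPa
Final effective stress: σ'_f = 32.743 + 38.577 = 71.32 kPa.
σ'_f = 71.32 ≤ σ'_p = 101 kPa, so the clay remains overconsolidated and only the recompression index applies:
S_c = C_r·H/(1+e₀)·log₁₀(σ'_f/σ'_0) = 0.047×5.5/2.06×log₁₀(71.32/32.743)
    = 0.12549 × 0.33809 = 0.04243 m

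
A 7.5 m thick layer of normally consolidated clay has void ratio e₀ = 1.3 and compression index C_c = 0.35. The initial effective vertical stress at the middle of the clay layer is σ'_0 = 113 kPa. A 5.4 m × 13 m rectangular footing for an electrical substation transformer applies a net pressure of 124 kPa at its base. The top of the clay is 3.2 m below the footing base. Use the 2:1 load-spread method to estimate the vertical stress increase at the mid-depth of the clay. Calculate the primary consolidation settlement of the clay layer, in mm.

S_c ≈ 135 mm

Mid-depth of clay below the footing base: z = 3.2 + 7.5/2 = 6.95 m.
Stress increase at mid-clay by the 2:1 spreading method:
Δσ = qBL/((B+z)(L+z)) = 124×5.4×13/((5.4+6.95)(13+6.95)) = 35.33 kPa
Final effective stress: σ'_f = σ'_0 + Δσ = 113 + 35.33 = 148.33 kPa.
Normally consolidated clay, so the full stress increment lies on the virgin compression line:
S_c = C_c·H/(1+e₀)·log₁₀(σ'_f/σ'_0) = 0.35×7.5/(1+1.3)×log₁₀(148.33/113)
    = 1.1413 × 0.11815 = 0.1348 m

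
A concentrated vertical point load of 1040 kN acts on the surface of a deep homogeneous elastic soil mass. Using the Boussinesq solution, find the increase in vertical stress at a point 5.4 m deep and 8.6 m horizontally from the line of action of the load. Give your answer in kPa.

Boussinesq vertical stress below a point load on an elastic half-space:
Δσ_z = 3P/(2πz²) · [1 + (r/z)²]^(−5/2)
r/z = 8.6/5.4 = 1.5926; [1+(r/z)²]^(−5/2) = 0.042522.
Δσ_z = 3×1040/(2π×5.4²) × 0.042522 = 17.029 × 0.042522 = 0.7241 kPa

Δσ_z ≈ 0.724 kPa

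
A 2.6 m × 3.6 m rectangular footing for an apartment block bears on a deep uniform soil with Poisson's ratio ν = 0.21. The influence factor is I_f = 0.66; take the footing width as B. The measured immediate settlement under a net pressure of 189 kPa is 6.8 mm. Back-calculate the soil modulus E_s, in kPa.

E_s ≈ 45600 kPa

S_e = q·B·(1−ν²)/E_s · I_f  ⇒  E_s = q·B·(1−ν²)·I_f / S_e.
E_s = 189 × 2.6 × 0.9559 × 0.66 / 0.0068 = 45590 kPa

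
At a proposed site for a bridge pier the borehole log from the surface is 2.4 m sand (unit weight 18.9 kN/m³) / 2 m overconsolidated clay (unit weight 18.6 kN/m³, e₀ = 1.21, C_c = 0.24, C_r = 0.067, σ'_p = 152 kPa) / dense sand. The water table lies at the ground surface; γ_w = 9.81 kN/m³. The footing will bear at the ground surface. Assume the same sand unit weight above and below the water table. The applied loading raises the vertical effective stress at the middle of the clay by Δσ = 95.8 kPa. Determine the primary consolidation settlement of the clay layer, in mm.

Mid-depth of clay below the ground surface: z = 2.4 + 2/2 = 3.4 m.
Total vertical stress at mid-clay: σ_v = 18.9×2.4 + 18.6×1 = 63.96 kPa.
Pore pressure: u = 9.81×(3.4 − 0) = 33.354 kPa.
Initial effective stress: σ'_0 = σ_v − u = 63.96 − 33.354 = 30.606 kPa.
Final effective stress: σ'_f = 30.606 + 95.8 = 126.41 kPa.
σ'_f = 126.41 ≤ σ'_p = 152 kPa, so the clay remains overconsolidated and only the recompression index applies:
S_c = C_r·H/(1+e₀)·log₁₀(σ'_f/σ'_0) = 0.067×2/2.21×log₁₀(126.41/30.606)
    = 0.060634 × 0.61597 = 0.03735 m

S_c ≈ 37.3 mm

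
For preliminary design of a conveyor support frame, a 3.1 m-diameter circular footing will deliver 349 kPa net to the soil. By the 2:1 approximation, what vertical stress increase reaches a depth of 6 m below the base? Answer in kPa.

By the 2:1 method the load spreads at 1 horizontal : 2 vertical, so at depth z the loaded area has grown by z in each plan dimension:
Δσ ≈ qD²/(D+z)² = 349×3.1²/(3.1+6)² = 40.501 kPa

Δσ_z ≈ 40.5 kPa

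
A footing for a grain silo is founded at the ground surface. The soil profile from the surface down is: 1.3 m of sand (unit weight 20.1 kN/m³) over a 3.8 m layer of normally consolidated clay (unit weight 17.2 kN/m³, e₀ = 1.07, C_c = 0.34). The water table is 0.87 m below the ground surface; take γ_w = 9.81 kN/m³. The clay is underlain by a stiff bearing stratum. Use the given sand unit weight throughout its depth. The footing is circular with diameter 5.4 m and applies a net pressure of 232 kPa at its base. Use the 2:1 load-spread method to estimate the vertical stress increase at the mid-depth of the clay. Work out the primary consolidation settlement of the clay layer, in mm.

S_c ≈ 343 mm

Mid-depth of clay below the ground surface: z = 1.3 + 3.8/2 = 3.2 m.
Total vertical stress at mid-clay: σ_v = 20.1×1.3 + 17.2×1.9 = 58.81 kPa.
Pore pressure: u = 9.81×(3.2 − 0.87) = 22.857 kPa.
Initial effective stress: σ'_0 = σ_v − u = 58.81 − 22.857 = 35.953 kPa.
Stress increase at mid-clay by the 2:1 spreading method:
Δσ ≈ qD²/(D+z)² = 232×5.4²/(5.4+3.2)² = 91.47 kPa
Final effective stress: σ'_f = σ'_0 + Δσ = 35.953 + 91.47 = 127.42 kPa.
Normally consolidated clay, so the full stress increment lies on the virgin compression line:
S_c = C_c·H/(1+e₀)·log₁₀(σ'_f/σ'_0) = 0.34×3.8/(1+1.07)×log₁₀(127.42/35.953)
    = 0.62415 × 0.5495 = 0.343 m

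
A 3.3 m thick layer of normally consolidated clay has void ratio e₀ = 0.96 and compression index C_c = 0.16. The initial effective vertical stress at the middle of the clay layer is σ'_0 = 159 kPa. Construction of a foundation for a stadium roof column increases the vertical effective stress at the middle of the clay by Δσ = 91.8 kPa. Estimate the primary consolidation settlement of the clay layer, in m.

S_c ≈ 0.0533 m

Final effective stress: σ'_f = σ'_0 + Δσ = 159 + 91.8 = 250.8 kPa.
Normally consolidated clay, so the full stress increment lies on the virgin compression line:
S_c = C_c·H/(1+e₀)·log₁₀(σ'_f/σ'_0) = 0.16×3.3/(1+0.96)×log₁₀(250.8/159)
    = 0.26939 × 0.19793 = 0.05332 m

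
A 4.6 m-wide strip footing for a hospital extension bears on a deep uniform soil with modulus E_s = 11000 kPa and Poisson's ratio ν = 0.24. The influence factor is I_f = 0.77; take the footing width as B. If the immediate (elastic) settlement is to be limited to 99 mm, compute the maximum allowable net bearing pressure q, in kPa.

q ≈ 326 kPa

S_e = q·B·(1−ν²)/E_s · I_f  ⇒  q = S_e·E_s / (B·(1−ν²)·I_f).
q = 0.099 × 11000 / (4.6 × 0.9424 × 0.77) = 326.2 kPa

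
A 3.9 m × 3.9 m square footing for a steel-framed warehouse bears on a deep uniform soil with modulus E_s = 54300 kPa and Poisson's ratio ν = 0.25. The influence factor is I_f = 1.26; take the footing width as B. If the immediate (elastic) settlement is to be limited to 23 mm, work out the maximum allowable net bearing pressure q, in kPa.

S_e = q·B·(1−ν²)/E_s · I_f  ⇒  q = S_e·E_s / (B·(1−ν²)·I_f).
q = 0.023 × 54300 / (3.9 × 0.9375 × 1.26) = 271.1 kPa

q ≈ 271 kPa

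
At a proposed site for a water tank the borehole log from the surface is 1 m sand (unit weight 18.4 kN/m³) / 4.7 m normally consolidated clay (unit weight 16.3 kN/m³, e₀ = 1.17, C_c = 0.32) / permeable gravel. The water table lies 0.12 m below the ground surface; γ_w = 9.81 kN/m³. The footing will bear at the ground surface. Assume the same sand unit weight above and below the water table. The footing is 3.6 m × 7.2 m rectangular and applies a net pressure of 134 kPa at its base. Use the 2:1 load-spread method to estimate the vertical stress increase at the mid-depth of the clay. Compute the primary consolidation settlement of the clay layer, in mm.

S_c ≈ 320 mm

Mid-depth of clay below the ground surface: z = 1 + 4.7/2 = 3.35 m.
Total vertical stress at mid-clay: σ_v = 18.4×1 + 16.3×2.35 = 56.705 kPa.
Pore pressure: u = 9.81×(3.35 − 0.12) = 31.686 kPa.
Initial effective stress: σ'_0 = σ_v − u = 56.705 − 31.686 = 25.019 kPa.
Stress increase at mid-clay by the 2:1 spreading method:
Δσ = qBL/((B+z)(L+z)) = 134×3.6×7.2/((3.6+3.35)(7.2+3.35)) = 47.37 kPa
Final effective stress: σ'_f = σ'_0 + Δσ = 25.019 + 47.37 = 72.389 kPa.
Normally consolidated clay, so the full stress increment lies on the virgin compression line:
S_c = C_c·H/(1+e₀)·log₁₀(σ'_f/σ'_0) = 0.32×4.7/(1+1.17)×log₁₀(72.389/25.019)
    = 0.69309 × 0.4614 = 0.3198 m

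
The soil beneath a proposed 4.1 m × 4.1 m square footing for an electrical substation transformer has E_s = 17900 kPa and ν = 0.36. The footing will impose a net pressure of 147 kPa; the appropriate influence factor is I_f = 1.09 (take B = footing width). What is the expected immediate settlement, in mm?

Immediate (elastic) settlement: S_e = q·B·(1−ν²)/E_s · I_f.
S_e = 147 × 4.1 × (1 − 0.36²) / 17900 × 1.09
    = 147 × 4.1 × 0.8704 / 17900 × 1.09
    = 0.03194 m = 31.94 mm

S_e ≈ 31.9 mm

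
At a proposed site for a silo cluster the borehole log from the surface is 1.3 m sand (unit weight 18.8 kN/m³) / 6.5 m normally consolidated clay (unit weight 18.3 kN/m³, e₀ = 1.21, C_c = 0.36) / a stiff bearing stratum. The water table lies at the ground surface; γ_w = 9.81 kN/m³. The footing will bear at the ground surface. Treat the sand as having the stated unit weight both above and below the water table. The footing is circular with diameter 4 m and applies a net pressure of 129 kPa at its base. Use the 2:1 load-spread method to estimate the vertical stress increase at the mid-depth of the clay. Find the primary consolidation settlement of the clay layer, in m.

Mid-depth of clay below the ground surface: z = 1.3 + 6.5/2 = 4.55 m.
Total vertical stress at mid-clay: σ_v = 18.8×1.3 + 18.3×3.25 = 83.915 kPa.
Pore pressure: u = 9.81×(4.55 − 0) = 44.636 kPa.
Initial effective stress: σ'_0 = σ_v − u = 83.915 − 44.636 = 39.279 kPa.
Stress increase at mid-clay by the 2:1 spreading method:
Δσ ≈ qD²/(D+z)² = 129×4²/(4+4.55)² = 28.234 kPa
Final effective stress: σ'_f = σ'_0 + Δσ = 39.279 + 28.234 = 67.513 kPa.
Normally consolidated clay, so the full stress increment lies on the virgin compression line:
S_c = C_c·H/(1+e₀)·log₁₀(σ'_f/σ'_0) = 0.36×6.5/(1+1.21)×log₁₀(67.513/39.279)
    = 1.0588 × 0.23523 = 0.2491 m

S_c ≈ 0.249 m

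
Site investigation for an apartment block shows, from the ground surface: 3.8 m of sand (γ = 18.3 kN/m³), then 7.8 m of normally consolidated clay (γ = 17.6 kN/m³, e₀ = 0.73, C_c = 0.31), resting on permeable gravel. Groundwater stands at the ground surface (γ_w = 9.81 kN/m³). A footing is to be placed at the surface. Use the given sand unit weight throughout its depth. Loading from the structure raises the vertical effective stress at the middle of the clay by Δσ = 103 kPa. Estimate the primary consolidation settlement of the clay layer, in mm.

Mid-depth of clay below the ground surface: z = 3.8 + 7.8/2 = 7.7 m.
Total vertical stress at mid-clay: σ_v = 18.3×3.8 + 17.6×3.9 = 138.18 kPa.
Pore pressure: u = 9.81×(7.7 − 0) = 75.537 kPa.
Initial effective stress: σ'_0 = σ_v − u = 138.18 − 75.537 = 62.643 kPa.
Final effective stress: σ'_f = σ'_0 + Δσ = 62.643 + 103 = 165.64 kPa.
Normally consolidated clay, so the full stress increment lies on the virgin compression line:
S_c = C_c·H/(1+e₀)·log₁₀(σ'_f/σ'_0) = 0.31×7.8/(1+0.73)×log₁₀(165.64/62.643)
    = 1.3977 × 0.42229 = 0.5902 m

S_c ≈ 590 mm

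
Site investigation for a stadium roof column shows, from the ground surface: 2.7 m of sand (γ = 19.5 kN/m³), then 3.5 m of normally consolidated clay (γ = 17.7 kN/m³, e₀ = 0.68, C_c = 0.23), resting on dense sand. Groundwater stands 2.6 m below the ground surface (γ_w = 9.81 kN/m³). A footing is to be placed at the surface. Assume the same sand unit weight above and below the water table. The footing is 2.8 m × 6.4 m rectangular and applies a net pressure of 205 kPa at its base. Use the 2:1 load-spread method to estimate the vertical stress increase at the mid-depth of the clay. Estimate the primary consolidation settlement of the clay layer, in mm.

Mid-depth of clay below the ground surface: z = 2.7 + 3.5/2 = 4.45 m.
Total vertical stress at mid-clay: σ_v = 19.5×2.7 + 17.7×1.75 = 83.625 kPa.
Pore pressure: u = 9.81×(4.45 − 2.6) = 18.149 kPa.
Initial effective stress: σ'_0 = σ_v − u = 83.625 − 18.149 = 65.476 kPa.
Stress increase at mid-clay by the 2:1 spreading method:
Δσ = qBL/((B+z)(L+z)) = 205×2.8×6.4/((2.8+4.45)(6.4+4.45)) = 46.701 kPa
Final effective stress: σ'_f = σ'_0 + Δσ = 65.476 + 46.701 = 112.18 kPa.
Normally consolidated clay, so the full stress increment lies on the virgin compression line:
S_c = C_c·H/(1+e₀)·log₁₀(σ'_f/σ'_0) = 0.23×3.5/(1+0.68)×log₁₀(112.18/65.476)
    = 0.47917 × 0.23383 = 0.112 m

S_c ≈ 112 mm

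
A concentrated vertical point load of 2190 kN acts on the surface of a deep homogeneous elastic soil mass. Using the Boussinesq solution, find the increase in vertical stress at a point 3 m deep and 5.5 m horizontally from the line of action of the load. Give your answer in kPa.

Δσ_z ≈ 2.93 kPa

Boussinesq vertical stress below a point load on an elastic half-space:
Δσ_z = 3P/(2πz²) · [1 + (r/z)²]^(−5/2)
r/z = 5.5/3 = 1.8333; [1+(r/z)²]^(−5/2) = 0.025177.
Δσ_z = 3×2190/(2π×3²) × 0.025177 = 116.18 × 0.025177 = 2.925 kPa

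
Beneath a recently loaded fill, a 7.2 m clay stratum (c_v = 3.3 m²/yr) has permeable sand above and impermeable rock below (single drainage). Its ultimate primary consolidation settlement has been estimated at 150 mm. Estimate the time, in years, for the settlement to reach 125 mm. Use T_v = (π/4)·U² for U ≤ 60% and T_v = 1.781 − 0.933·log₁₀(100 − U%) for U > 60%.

Drainage path length: H_d = H = 7.2 m (single drainage).
U = S(t)/S_ult = 125/150 = 0.8333.
U > 60%: T_v = 1.781 − 0.933·log₁₀(100 − 83.333) = 0.64102.
t = T_v·H_d²/c_v = 0.64102×7.2²/3.3 = 10.07 years.

t ≈ 10.1 years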